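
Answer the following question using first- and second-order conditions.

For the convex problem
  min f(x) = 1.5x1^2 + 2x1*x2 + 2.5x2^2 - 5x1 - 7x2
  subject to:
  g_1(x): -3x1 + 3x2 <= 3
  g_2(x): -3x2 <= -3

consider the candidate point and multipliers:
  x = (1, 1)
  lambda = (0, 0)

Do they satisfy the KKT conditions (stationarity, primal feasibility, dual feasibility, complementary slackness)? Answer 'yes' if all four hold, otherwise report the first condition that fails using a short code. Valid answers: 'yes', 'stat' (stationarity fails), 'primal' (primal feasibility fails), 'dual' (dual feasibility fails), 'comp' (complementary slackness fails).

Gradient of f: grad f(x) = Q x + c = (0, 0)
Constraint values g_i(x) = a_i^T x - b_i:
  g_1((1, 1)) = -3
  g_2((1, 1)) = 0
Stationarity residual: grad f(x) + sum_i lambda_i a_i = (0, 0)
  -> stationarity OK
Primal feasibility (all g_i <= 0): OK
Dual feasibility (all lambda_i >= 0): OK
Complementary slackness (lambda_i * g_i(x) = 0 for all i): OK

Verdict: yes, KKT holds.

yes


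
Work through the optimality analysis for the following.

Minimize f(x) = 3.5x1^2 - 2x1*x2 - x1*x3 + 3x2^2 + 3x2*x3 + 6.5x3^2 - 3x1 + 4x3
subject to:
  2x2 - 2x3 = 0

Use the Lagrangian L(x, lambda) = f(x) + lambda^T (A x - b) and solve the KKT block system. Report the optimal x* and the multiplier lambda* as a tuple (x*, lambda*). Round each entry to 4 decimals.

Form the Lagrangian:
  L(x, lambda) = (1/2) x^T Q x + c^T x + lambda^T (A x - b)
Stationarity (grad_x L = 0): Q x + c + A^T lambda = 0.
Primal feasibility: A x = b.

This gives the KKT block system:
  [ Q   A^T ] [ x     ]   [-c ]
  [ A    0  ] [ lambda ] = [ b ]

Solving the linear system:
  x*      = (0.3795, -0.1145, -0.1145)
  lambda* = (0.8946)
  f(x*)   = -0.7982

x* = (0.3795, -0.1145, -0.1145), lambda* = (0.8946)


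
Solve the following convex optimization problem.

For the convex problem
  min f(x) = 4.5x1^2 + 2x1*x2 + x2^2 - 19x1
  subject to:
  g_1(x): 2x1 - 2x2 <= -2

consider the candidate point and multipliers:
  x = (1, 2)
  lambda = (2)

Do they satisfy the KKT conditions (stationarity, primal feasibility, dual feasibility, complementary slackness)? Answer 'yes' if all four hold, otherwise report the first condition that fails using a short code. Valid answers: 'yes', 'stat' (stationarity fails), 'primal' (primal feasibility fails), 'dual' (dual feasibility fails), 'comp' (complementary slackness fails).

Gradient of f: grad f(x) = Q x + c = (-6, 6)
Constraint values g_i(x) = a_i^T x - b_i:
  g_1((1, 2)) = 0
Stationarity residual: grad f(x) + sum_i lambda_i a_i = (-2, 2)
  -> stationarity FAILS
Primal feasibility (all g_i <= 0): OK
Dual feasibility (all lambda_i >= 0): OK
Complementary slackness (lambda_i * g_i(x) = 0 for all i): OK

Verdict: the first failing condition is stationarity -> stat.

stat


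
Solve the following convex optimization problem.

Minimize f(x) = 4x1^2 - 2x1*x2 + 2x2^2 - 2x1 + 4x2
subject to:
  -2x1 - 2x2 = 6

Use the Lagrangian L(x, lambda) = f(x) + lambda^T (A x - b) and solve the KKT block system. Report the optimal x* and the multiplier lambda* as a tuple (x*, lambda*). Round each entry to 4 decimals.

Form the Lagrangian:
  L(x, lambda) = (1/2) x^T Q x + c^T x + lambda^T (A x - b)
Stationarity (grad_x L = 0): Q x + c + A^T lambda = 0.
Primal feasibility: A x = b.

This gives the KKT block system:
  [ Q   A^T ] [ x     ]   [-c ]
  [ A    0  ] [ lambda ] = [ b ]

Solving the linear system:
  x*      = (-0.75, -2.25)
  lambda* = (-1.75)
  f(x*)   = 1.5

x* = (-0.75, -2.25), lambda* = (-1.75)


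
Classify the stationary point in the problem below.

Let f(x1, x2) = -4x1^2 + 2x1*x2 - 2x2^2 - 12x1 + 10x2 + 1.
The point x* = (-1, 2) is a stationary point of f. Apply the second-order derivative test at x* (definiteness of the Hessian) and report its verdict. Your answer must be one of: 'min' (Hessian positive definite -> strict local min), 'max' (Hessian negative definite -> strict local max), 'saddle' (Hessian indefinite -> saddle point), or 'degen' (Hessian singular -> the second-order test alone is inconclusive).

Compute the Hessian H = grad^2 f:
  H = [[-8, 2], [2, -4]]
Verify stationarity: grad f(x*) = H x* + g = (0, 0).
Eigenvalues of H: -8.8284, -3.1716.
Both eigenvalues < 0, so H is negative definite -> x* is a strict local max.

max


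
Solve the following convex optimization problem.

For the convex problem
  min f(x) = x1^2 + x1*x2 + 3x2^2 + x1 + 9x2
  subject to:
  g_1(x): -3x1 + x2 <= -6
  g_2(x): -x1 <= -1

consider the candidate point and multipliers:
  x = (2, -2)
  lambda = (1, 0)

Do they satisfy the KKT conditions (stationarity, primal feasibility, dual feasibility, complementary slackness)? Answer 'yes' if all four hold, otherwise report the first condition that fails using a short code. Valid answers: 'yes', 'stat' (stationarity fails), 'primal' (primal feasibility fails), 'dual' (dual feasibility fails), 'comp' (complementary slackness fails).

Gradient of f: grad f(x) = Q x + c = (3, -1)
Constraint values g_i(x) = a_i^T x - b_i:
  g_1((2, -2)) = -2
  g_2((2, -2)) = -1
Stationarity residual: grad f(x) + sum_i lambda_i a_i = (0, 0)
  -> stationarity OK
Primal feasibility (all g_i <= 0): OK
Dual feasibility (all lambda_i >= 0): OK
Complementary slackness (lambda_i * g_i(x) = 0 for all i): FAILS

Verdict: the first failing condition is complementary_slackness -> comp.

comp


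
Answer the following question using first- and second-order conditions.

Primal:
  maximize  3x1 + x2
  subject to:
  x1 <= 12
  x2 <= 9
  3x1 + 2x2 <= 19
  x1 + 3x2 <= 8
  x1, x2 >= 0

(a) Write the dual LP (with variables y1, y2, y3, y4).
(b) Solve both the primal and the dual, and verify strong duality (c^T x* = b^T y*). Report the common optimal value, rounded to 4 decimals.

The standard primal-dual pair for 'max c^T x s.t. A x <= b, x >= 0' is:
  Dual:  min b^T y  s.t.  A^T y >= c,  y >= 0.

So the dual LP is:
  minimize  12y1 + 9y2 + 19y3 + 8y4
  subject to:
    y1 + 3y3 + y4 >= 3
    y2 + 2y3 + 3y4 >= 1
    y1, y2, y3, y4 >= 0

Solving the primal: x* = (6.3333, 0).
  primal value c^T x* = 19.
Solving the dual: y* = (0, 0, 1, 0).
  dual value b^T y* = 19.
Strong duality: c^T x* = b^T y*. Confirmed.

19


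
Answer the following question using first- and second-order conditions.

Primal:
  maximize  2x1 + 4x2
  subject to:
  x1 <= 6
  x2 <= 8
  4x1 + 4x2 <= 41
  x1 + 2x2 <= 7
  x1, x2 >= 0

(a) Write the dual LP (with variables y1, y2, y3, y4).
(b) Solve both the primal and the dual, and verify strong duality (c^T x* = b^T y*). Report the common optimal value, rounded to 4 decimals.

The standard primal-dual pair for 'max c^T x s.t. A x <= b, x >= 0' is:
  Dual:  min b^T y  s.t.  A^T y >= c,  y >= 0.

So the dual LP is:
  minimize  6y1 + 8y2 + 41y3 + 7y4
  subject to:
    y1 + 4y3 + y4 >= 2
    y2 + 4y3 + 2y4 >= 4
    y1, y2, y3, y4 >= 0

Solving the primal: x* = (0, 3.5).
  primal value c^T x* = 14.
Solving the dual: y* = (0, 0, 0, 2).
  dual value b^T y* = 14.
Strong duality: c^T x* = b^T y*. Confirmed.

14


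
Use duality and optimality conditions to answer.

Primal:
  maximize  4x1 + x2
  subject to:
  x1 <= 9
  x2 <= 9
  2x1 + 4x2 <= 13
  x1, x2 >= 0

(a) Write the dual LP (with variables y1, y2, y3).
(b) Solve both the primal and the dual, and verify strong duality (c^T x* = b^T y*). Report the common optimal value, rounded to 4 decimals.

The standard primal-dual pair for 'max c^T x s.t. A x <= b, x >= 0' is:
  Dual:  min b^T y  s.t.  A^T y >= c,  y >= 0.

So the dual LP is:
  minimize  9y1 + 9y2 + 13y3
  subject to:
    y1 + 2y3 >= 4
    y2 + 4y3 >= 1
    y1, y2, y3 >= 0

Solving the primal: x* = (6.5, 0).
  primal value c^T x* = 26.
Solving the dual: y* = (0, 0, 2).
  dual value b^T y* = 26.
Strong duality: c^T x* = b^T y*. Confirmed.

26


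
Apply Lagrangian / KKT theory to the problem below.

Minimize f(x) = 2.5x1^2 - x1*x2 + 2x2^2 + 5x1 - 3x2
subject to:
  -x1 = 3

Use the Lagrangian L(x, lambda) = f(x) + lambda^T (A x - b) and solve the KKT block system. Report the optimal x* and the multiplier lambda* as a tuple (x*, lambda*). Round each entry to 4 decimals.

Form the Lagrangian:
  L(x, lambda) = (1/2) x^T Q x + c^T x + lambda^T (A x - b)
Stationarity (grad_x L = 0): Q x + c + A^T lambda = 0.
Primal feasibility: A x = b.

This gives the KKT block system:
  [ Q   A^T ] [ x     ]   [-c ]
  [ A    0  ] [ lambda ] = [ b ]

Solving the linear system:
  x*      = (-3, 0)
  lambda* = (-10)
  f(x*)   = 7.5

x* = (-3, 0), lambda* = (-10)


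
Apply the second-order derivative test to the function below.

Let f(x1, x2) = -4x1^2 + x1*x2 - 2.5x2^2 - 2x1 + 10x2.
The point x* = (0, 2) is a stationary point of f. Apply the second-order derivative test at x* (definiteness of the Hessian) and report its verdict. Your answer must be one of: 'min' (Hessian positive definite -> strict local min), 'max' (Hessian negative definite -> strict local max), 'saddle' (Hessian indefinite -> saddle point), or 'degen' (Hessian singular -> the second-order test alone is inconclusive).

Compute the Hessian H = grad^2 f:
  H = [[-8, 1], [1, -5]]
Verify stationarity: grad f(x*) = H x* + g = (0, 0).
Eigenvalues of H: -8.3028, -4.6972.
Both eigenvalues < 0, so H is negative definite -> x* is a strict local max.

max


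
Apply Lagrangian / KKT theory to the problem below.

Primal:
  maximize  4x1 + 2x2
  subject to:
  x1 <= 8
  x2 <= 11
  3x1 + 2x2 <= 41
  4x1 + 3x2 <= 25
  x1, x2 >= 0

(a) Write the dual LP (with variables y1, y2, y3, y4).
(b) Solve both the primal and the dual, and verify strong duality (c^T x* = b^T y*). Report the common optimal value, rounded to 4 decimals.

The standard primal-dual pair for 'max c^T x s.t. A x <= b, x >= 0' is:
  Dual:  min b^T y  s.t.  A^T y >= c,  y >= 0.

So the dual LP is:
  minimize  8y1 + 11y2 + 41y3 + 25y4
  subject to:
    y1 + 3y3 + 4y4 >= 4
    y2 + 2y3 + 3y4 >= 2
    y1, y2, y3, y4 >= 0

Solving the primal: x* = (6.25, 0).
  primal value c^T x* = 25.
Solving the dual: y* = (0, 0, 0, 1).
  dual value b^T y* = 25.
Strong duality: c^T x* = b^T y*. Confirmed.

25


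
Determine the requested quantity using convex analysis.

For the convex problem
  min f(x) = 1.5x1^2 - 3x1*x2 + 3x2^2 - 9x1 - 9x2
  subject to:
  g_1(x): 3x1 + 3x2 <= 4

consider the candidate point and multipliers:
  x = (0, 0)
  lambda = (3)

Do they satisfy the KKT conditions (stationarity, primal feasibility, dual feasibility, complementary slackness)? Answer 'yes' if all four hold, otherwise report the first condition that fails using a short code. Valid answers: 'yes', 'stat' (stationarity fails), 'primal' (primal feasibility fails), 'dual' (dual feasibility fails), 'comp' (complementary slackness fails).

Gradient of f: grad f(x) = Q x + c = (-9, -9)
Constraint values g_i(x) = a_i^T x - b_i:
  g_1((0, 0)) = -4
Stationarity residual: grad f(x) + sum_i lambda_i a_i = (0, 0)
  -> stationarity OK
Primal feasibility (all g_i <= 0): OK
Dual feasibility (all lambda_i >= 0): OK
Complementary slackness (lambda_i * g_i(x) = 0 for all i): FAILS

Verdict: the first failing condition is complementary_slackness -> comp.

comp


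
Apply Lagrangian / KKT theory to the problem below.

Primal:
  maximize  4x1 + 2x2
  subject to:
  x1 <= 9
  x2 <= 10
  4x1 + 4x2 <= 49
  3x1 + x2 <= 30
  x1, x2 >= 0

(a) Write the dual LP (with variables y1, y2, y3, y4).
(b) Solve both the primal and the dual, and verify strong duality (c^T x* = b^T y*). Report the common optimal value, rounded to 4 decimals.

The standard primal-dual pair for 'max c^T x s.t. A x <= b, x >= 0' is:
  Dual:  min b^T y  s.t.  A^T y >= c,  y >= 0.

So the dual LP is:
  minimize  9y1 + 10y2 + 49y3 + 30y4
  subject to:
    y1 + 4y3 + 3y4 >= 4
    y2 + 4y3 + y4 >= 2
    y1, y2, y3, y4 >= 0

Solving the primal: x* = (8.875, 3.375).
  primal value c^T x* = 42.25.
Solving the dual: y* = (0, 0, 0.25, 1).
  dual value b^T y* = 42.25.
Strong duality: c^T x* = b^T y*. Confirmed.

42.25


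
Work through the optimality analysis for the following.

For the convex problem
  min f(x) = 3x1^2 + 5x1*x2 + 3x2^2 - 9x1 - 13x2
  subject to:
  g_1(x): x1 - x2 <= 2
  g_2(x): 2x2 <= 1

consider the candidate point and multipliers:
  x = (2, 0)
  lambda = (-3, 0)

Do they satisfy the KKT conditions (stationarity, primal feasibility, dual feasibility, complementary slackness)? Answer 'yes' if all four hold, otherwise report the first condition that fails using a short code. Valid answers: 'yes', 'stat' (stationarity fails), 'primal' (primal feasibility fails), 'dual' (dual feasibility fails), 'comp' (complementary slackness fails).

Gradient of f: grad f(x) = Q x + c = (3, -3)
Constraint values g_i(x) = a_i^T x - b_i:
  g_1((2, 0)) = 0
  g_2((2, 0)) = -1
Stationarity residual: grad f(x) + sum_i lambda_i a_i = (0, 0)
  -> stationarity OK
Primal feasibility (all g_i <= 0): OK
Dual feasibility (all lambda_i >= 0): FAILS
Complementary slackness (lambda_i * g_i(x) = 0 for all i): OK

Verdict: the first failing condition is dual_feasibility -> dual.

dual


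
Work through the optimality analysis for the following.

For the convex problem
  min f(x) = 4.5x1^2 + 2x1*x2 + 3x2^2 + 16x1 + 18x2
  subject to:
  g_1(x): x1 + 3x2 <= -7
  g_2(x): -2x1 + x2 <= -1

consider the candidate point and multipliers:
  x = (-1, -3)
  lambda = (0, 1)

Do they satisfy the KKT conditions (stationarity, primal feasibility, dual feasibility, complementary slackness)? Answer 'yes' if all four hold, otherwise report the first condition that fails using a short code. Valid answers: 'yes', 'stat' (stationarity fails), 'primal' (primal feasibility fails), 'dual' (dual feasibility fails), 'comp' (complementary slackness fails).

Gradient of f: grad f(x) = Q x + c = (1, -2)
Constraint values g_i(x) = a_i^T x - b_i:
  g_1((-1, -3)) = -3
  g_2((-1, -3)) = 0
Stationarity residual: grad f(x) + sum_i lambda_i a_i = (-1, -1)
  -> stationarity FAILS
Primal feasibility (all g_i <= 0): OK
Dual feasibility (all lambda_i >= 0): OK
Complementary slackness (lambda_i * g_i(x) = 0 for all i): OK

Verdict: the first failing condition is stationarity -> stat.

stat


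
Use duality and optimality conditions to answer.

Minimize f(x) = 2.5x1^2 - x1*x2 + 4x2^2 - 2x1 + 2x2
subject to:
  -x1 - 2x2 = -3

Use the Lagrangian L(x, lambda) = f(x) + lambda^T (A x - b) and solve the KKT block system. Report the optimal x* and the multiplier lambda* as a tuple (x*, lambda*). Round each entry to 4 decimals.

Form the Lagrangian:
  L(x, lambda) = (1/2) x^T Q x + c^T x + lambda^T (A x - b)
Stationarity (grad_x L = 0): Q x + c + A^T lambda = 0.
Primal feasibility: A x = b.

This gives the KKT block system:
  [ Q   A^T ] [ x     ]   [-c ]
  [ A    0  ] [ lambda ] = [ b ]

Solving the linear system:
  x*      = (1.3125, 0.8438)
  lambda* = (3.7187)
  f(x*)   = 5.1094

x* = (1.3125, 0.8438), lambda* = (3.7187)


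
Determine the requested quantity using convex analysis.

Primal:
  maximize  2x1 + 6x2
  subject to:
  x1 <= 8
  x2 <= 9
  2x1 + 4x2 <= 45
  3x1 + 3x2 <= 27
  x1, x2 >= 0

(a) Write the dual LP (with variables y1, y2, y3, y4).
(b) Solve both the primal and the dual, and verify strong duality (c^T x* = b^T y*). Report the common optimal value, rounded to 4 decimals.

The standard primal-dual pair for 'max c^T x s.t. A x <= b, x >= 0' is:
  Dual:  min b^T y  s.t.  A^T y >= c,  y >= 0.

So the dual LP is:
  minimize  8y1 + 9y2 + 45y3 + 27y4
  subject to:
    y1 + 2y3 + 3y4 >= 2
    y2 + 4y3 + 3y4 >= 6
    y1, y2, y3, y4 >= 0

Solving the primal: x* = (0, 9).
  primal value c^T x* = 54.
Solving the dual: y* = (0, 4, 0, 0.6667).
  dual value b^T y* = 54.
Strong duality: c^T x* = b^T y*. Confirmed.

54


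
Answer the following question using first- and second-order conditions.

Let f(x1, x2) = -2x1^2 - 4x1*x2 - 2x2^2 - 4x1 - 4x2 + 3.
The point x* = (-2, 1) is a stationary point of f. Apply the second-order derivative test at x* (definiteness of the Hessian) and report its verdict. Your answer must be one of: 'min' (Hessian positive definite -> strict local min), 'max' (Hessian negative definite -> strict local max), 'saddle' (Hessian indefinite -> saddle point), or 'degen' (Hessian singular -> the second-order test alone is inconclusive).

Compute the Hessian H = grad^2 f:
  H = [[-4, -4], [-4, -4]]
Verify stationarity: grad f(x*) = H x* + g = (0, 0).
Eigenvalues of H: -8, 0.
H has a zero eigenvalue (singular; negative semidefinite but not definite), so H is neither positive definite, negative definite, nor indefinite. The second-order test alone is inconclusive -> degen.
(Indeed, f is constant along the null direction of H through x*, so x* is not a strict local extremum.)

degen


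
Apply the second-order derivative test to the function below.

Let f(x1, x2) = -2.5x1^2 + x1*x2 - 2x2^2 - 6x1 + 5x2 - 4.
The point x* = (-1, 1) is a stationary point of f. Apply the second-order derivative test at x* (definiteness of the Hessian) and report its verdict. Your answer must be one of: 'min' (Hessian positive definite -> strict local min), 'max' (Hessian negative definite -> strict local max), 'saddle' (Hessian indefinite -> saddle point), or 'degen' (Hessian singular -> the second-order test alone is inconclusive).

Compute the Hessian H = grad^2 f:
  H = [[-5, 1], [1, -4]]
Verify stationarity: grad f(x*) = H x* + g = (0, 0).
Eigenvalues of H: -5.618, -3.382.
Both eigenvalues < 0, so H is negative definite -> x* is a strict local max.

max


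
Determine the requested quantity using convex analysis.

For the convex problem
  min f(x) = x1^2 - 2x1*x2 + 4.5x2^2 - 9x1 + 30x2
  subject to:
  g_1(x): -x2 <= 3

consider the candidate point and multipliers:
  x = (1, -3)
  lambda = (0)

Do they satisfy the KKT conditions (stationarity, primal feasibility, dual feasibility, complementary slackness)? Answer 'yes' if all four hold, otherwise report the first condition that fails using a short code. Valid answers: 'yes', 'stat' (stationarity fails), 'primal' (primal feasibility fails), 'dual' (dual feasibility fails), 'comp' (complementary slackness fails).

Gradient of f: grad f(x) = Q x + c = (-1, 1)
Constraint values g_i(x) = a_i^T x - b_i:
  g_1((1, -3)) = 0
Stationarity residual: grad f(x) + sum_i lambda_i a_i = (-1, 1)
  -> stationarity FAILS
Primal feasibility (all g_i <= 0): OK
Dual feasibility (all lambda_i >= 0): OK
Complementary slackness (lambda_i * g_i(x) = 0 for all i): OK

Verdict: the first failing condition is stationarity -> stat.

stat


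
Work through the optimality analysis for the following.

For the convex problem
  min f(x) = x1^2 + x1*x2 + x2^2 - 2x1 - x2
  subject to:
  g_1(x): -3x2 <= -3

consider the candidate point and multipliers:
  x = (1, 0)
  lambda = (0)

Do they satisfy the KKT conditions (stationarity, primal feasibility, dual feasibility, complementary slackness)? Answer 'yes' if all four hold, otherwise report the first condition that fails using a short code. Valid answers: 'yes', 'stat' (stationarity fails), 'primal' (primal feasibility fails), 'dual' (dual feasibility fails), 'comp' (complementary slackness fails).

Gradient of f: grad f(x) = Q x + c = (0, 0)
Constraint values g_i(x) = a_i^T x - b_i:
  g_1((1, 0)) = 3
Stationarity residual: grad f(x) + sum_i lambda_i a_i = (0, 0)
  -> stationarity OK
Primal feasibility (all g_i <= 0): FAILS
Dual feasibility (all lambda_i >= 0): OK
Complementary slackness (lambda_i * g_i(x) = 0 for all i): OK

Verdict: the first failing condition is primal_feasibility -> primal.

primal


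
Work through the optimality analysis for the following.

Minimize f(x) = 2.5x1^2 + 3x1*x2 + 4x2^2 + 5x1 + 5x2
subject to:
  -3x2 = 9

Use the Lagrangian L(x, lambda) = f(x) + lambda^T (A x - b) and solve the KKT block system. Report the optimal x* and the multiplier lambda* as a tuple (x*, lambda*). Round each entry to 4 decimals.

Form the Lagrangian:
  L(x, lambda) = (1/2) x^T Q x + c^T x + lambda^T (A x - b)
Stationarity (grad_x L = 0): Q x + c + A^T lambda = 0.
Primal feasibility: A x = b.

This gives the KKT block system:
  [ Q   A^T ] [ x     ]   [-c ]
  [ A    0  ] [ lambda ] = [ b ]

Solving the linear system:
  x*      = (0.8, -3)
  lambda* = (-5.5333)
  f(x*)   = 19.4

x* = (0.8, -3), lambda* = (-5.5333)


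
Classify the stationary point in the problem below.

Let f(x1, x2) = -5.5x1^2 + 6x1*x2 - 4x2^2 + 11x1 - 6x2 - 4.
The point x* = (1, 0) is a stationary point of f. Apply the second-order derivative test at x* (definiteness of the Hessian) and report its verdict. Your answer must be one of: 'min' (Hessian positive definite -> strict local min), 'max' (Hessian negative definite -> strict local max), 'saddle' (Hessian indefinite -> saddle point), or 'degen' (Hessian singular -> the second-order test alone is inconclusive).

Compute the Hessian H = grad^2 f:
  H = [[-11, 6], [6, -8]]
Verify stationarity: grad f(x*) = H x* + g = (0, 0).
Eigenvalues of H: -15.6847, -3.3153.
Both eigenvalues < 0, so H is negative definite -> x* is a strict local max.

max


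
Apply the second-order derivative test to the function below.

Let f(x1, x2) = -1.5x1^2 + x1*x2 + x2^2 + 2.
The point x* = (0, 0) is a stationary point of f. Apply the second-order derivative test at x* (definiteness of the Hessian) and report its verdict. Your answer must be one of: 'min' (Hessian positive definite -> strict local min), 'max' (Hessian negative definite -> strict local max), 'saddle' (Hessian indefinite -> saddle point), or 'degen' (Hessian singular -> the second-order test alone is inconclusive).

Compute the Hessian H = grad^2 f:
  H = [[-3, 1], [1, 2]]
Verify stationarity: grad f(x*) = H x* + g = (0, 0).
Eigenvalues of H: -3.1926, 2.1926.
Eigenvalues have mixed signs, so H is indefinite -> x* is a saddle point.

saddle


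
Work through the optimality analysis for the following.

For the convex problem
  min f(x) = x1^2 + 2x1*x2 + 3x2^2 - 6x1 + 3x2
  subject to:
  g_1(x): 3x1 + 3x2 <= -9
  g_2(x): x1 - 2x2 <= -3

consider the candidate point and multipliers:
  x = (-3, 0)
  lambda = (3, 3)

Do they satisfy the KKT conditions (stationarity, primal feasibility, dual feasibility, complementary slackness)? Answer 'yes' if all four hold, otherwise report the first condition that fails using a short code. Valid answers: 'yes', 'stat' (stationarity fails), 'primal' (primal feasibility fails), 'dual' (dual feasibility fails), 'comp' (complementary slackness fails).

Gradient of f: grad f(x) = Q x + c = (-12, -3)
Constraint values g_i(x) = a_i^T x - b_i:
  g_1((-3, 0)) = 0
  g_2((-3, 0)) = 0
Stationarity residual: grad f(x) + sum_i lambda_i a_i = (0, 0)
  -> stationarity OK
Primal feasibility (all g_i <= 0): OK
Dual feasibility (all lambda_i >= 0): OK
Complementary slackness (lambda_i * g_i(x) = 0 for all i): OK

Verdict: yes, KKT holds.

yes


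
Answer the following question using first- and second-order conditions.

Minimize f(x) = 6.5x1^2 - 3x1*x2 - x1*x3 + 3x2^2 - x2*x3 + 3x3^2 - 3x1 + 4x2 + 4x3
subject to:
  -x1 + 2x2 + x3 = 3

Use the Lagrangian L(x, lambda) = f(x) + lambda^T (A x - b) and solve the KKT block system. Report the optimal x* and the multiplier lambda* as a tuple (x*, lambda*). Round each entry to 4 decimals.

Form the Lagrangian:
  L(x, lambda) = (1/2) x^T Q x + c^T x + lambda^T (A x - b)
Stationarity (grad_x L = 0): Q x + c + A^T lambda = 0.
Primal feasibility: A x = b.

This gives the KKT block system:
  [ Q   A^T ] [ x     ]   [-c ]
  [ A    0  ] [ lambda ] = [ b ]

Solving the linear system:
  x*      = (0.1518, 1.3272, 0.4974)
  lambda* = (-5.5052)
  f(x*)   = 11.6793

x* = (0.1518, 1.3272, 0.4974), lambda* = (-5.5052)


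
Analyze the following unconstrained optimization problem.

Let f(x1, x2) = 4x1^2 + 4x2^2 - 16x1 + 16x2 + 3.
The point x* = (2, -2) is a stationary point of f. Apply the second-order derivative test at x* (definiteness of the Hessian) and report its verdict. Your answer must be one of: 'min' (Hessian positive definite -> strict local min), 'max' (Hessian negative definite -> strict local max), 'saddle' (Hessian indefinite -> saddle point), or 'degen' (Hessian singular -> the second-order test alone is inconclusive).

Compute the Hessian H = grad^2 f:
  H = [[8, 0], [0, 8]]
Verify stationarity: grad f(x*) = H x* + g = (0, 0).
Eigenvalues of H: 8, 8.
Both eigenvalues > 0, so H is positive definite -> x* is a strict local min.

min


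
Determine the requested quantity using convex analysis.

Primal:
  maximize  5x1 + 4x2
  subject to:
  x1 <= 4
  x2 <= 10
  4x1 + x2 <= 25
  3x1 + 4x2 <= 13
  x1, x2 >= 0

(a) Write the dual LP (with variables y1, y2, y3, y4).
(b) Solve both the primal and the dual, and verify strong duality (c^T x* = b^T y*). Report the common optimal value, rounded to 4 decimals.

The standard primal-dual pair for 'max c^T x s.t. A x <= b, x >= 0' is:
  Dual:  min b^T y  s.t.  A^T y >= c,  y >= 0.

So the dual LP is:
  minimize  4y1 + 10y2 + 25y3 + 13y4
  subject to:
    y1 + 4y3 + 3y4 >= 5
    y2 + y3 + 4y4 >= 4
    y1, y2, y3, y4 >= 0

Solving the primal: x* = (4, 0.25).
  primal value c^T x* = 21.
Solving the dual: y* = (2, 0, 0, 1).
  dual value b^T y* = 21.
Strong duality: c^T x* = b^T y*. Confirmed.

21


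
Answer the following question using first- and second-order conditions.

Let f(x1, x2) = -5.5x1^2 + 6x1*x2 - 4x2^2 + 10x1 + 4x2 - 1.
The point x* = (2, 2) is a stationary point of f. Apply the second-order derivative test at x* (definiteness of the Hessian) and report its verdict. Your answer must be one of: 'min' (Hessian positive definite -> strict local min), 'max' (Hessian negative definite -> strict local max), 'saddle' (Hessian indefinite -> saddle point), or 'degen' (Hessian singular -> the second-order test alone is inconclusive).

Compute the Hessian H = grad^2 f:
  H = [[-11, 6], [6, -8]]
Verify stationarity: grad f(x*) = H x* + g = (0, 0).
Eigenvalues of H: -15.6847, -3.3153.
Both eigenvalues < 0, so H is negative definite -> x* is a strict local max.

max


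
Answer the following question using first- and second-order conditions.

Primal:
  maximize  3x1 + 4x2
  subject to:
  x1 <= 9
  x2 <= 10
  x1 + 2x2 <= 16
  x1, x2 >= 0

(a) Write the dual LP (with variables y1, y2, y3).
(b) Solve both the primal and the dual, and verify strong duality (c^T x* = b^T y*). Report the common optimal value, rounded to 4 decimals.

The standard primal-dual pair for 'max c^T x s.t. A x <= b, x >= 0' is:
  Dual:  min b^T y  s.t.  A^T y >= c,  y >= 0.

So the dual LP is:
  minimize  9y1 + 10y2 + 16y3
  subject to:
    y1 + y3 >= 3
    y2 + 2y3 >= 4
    y1, y2, y3 >= 0

Solving the primal: x* = (9, 3.5).
  primal value c^T x* = 41.
Solving the dual: y* = (1, 0, 2).
  dual value b^T y* = 41.
Strong duality: c^T x* = b^T y*. Confirmed.

41


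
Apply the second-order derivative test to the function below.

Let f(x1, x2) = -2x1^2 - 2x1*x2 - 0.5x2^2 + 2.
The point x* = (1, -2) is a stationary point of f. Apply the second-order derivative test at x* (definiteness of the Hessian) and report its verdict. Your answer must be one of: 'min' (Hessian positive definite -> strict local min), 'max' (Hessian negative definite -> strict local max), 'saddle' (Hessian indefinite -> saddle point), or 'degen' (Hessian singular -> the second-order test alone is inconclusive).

Compute the Hessian H = grad^2 f:
  H = [[-4, -2], [-2, -1]]
Verify stationarity: grad f(x*) = H x* + g = (0, 0).
Eigenvalues of H: -5, 0.
H has a zero eigenvalue (singular; negative semidefinite but not definite), so H is neither positive definite, negative definite, nor indefinite. The second-order test alone is inconclusive -> degen.
(Indeed, f is constant along the null direction of H through x*, so x* is not a strict local extremum.)

degen


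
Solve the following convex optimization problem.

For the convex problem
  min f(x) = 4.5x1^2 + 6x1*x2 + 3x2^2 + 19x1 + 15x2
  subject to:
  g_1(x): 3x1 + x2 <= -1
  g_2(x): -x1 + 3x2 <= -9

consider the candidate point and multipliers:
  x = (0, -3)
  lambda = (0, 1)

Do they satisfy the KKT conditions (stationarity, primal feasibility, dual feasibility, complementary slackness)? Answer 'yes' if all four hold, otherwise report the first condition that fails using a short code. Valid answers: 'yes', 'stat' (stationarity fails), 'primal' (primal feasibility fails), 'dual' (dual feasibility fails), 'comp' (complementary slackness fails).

Gradient of f: grad f(x) = Q x + c = (1, -3)
Constraint values g_i(x) = a_i^T x - b_i:
  g_1((0, -3)) = -2
  g_2((0, -3)) = 0
Stationarity residual: grad f(x) + sum_i lambda_i a_i = (0, 0)
  -> stationarity OK
Primal feasibility (all g_i <= 0): OK
Dual feasibility (all lambda_i >= 0): OK
Complementary slackness (lambda_i * g_i(x) = 0 for all i): OK

Verdict: yes, KKT holds.

yes


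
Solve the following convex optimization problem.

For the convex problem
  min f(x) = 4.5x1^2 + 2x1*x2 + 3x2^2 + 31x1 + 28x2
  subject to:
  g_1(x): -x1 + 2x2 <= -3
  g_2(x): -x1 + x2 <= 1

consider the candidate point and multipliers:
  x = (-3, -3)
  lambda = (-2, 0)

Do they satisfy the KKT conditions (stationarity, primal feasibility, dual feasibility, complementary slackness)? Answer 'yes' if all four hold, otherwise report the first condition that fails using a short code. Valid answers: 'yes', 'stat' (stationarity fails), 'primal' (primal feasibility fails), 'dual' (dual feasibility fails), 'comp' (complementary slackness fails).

Gradient of f: grad f(x) = Q x + c = (-2, 4)
Constraint values g_i(x) = a_i^T x - b_i:
  g_1((-3, -3)) = 0
  g_2((-3, -3)) = -1
Stationarity residual: grad f(x) + sum_i lambda_i a_i = (0, 0)
  -> stationarity OK
Primal feasibility (all g_i <= 0): OK
Dual feasibility (all lambda_i >= 0): FAILS
Complementary slackness (lambda_i * g_i(x) = 0 for all i): OK

Verdict: the first failing condition is dual_feasibility -> dual.

dual


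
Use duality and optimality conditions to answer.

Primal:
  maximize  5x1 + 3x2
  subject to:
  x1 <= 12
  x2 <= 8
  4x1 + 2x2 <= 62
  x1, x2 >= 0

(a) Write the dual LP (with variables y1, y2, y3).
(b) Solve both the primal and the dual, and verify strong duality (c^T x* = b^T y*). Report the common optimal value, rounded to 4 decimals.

The standard primal-dual pair for 'max c^T x s.t. A x <= b, x >= 0' is:
  Dual:  min b^T y  s.t.  A^T y >= c,  y >= 0.

So the dual LP is:
  minimize  12y1 + 8y2 + 62y3
  subject to:
    y1 + 4y3 >= 5
    y2 + 2y3 >= 3
    y1, y2, y3 >= 0

Solving the primal: x* = (11.5, 8).
  primal value c^T x* = 81.5.
Solving the dual: y* = (0, 0.5, 1.25).
  dual value b^T y* = 81.5.
Strong duality: c^T x* = b^T y*. Confirmed.

81.5


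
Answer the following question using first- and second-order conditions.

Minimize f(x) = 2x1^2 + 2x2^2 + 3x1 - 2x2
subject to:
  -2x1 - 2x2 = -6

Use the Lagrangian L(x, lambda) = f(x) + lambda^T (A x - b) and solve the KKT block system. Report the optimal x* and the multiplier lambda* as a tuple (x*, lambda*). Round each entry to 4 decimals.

Form the Lagrangian:
  L(x, lambda) = (1/2) x^T Q x + c^T x + lambda^T (A x - b)
Stationarity (grad_x L = 0): Q x + c + A^T lambda = 0.
Primal feasibility: A x = b.

This gives the KKT block system:
  [ Q   A^T ] [ x     ]   [-c ]
  [ A    0  ] [ lambda ] = [ b ]

Solving the linear system:
  x*      = (0.875, 2.125)
  lambda* = (3.25)
  f(x*)   = 8.9375

x* = (0.875, 2.125), lambda* = (3.25)


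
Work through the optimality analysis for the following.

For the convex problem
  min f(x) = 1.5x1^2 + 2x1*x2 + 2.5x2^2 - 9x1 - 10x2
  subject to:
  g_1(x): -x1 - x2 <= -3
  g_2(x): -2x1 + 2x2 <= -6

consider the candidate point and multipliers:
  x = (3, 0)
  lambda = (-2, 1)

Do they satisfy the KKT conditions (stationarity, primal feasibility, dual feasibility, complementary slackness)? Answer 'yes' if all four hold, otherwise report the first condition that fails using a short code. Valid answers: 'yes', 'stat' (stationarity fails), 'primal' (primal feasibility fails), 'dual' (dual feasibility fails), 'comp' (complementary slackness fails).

Gradient of f: grad f(x) = Q x + c = (0, -4)
Constraint values g_i(x) = a_i^T x - b_i:
  g_1((3, 0)) = 0
  g_2((3, 0)) = 0
Stationarity residual: grad f(x) + sum_i lambda_i a_i = (0, 0)
  -> stationarity OK
Primal feasibility (all g_i <= 0): OK
Dual feasibility (all lambda_i >= 0): FAILS
Complementary slackness (lambda_i * g_i(x) = 0 for all i): OK

Verdict: the first failing condition is dual_feasibility -> dual.

dual


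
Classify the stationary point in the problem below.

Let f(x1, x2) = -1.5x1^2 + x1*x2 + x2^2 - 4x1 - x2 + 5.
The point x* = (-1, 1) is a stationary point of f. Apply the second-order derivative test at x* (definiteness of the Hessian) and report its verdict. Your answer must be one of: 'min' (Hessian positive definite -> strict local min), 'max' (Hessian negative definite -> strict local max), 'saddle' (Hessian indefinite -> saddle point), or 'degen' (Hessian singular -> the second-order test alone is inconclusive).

Compute the Hessian H = grad^2 f:
  H = [[-3, 1], [1, 2]]
Verify stationarity: grad f(x*) = H x* + g = (0, 0).
Eigenvalues of H: -3.1926, 2.1926.
Eigenvalues have mixed signs, so H is indefinite -> x* is a saddle point.

saddle


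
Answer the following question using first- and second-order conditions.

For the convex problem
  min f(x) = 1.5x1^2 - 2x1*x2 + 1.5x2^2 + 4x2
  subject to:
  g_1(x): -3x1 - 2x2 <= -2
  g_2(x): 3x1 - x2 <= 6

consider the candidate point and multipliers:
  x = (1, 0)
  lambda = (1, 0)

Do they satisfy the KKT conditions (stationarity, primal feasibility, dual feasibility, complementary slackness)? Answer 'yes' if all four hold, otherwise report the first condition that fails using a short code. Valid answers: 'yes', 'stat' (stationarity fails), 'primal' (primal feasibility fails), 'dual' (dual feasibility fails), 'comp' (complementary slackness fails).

Gradient of f: grad f(x) = Q x + c = (3, 2)
Constraint values g_i(x) = a_i^T x - b_i:
  g_1((1, 0)) = -1
  g_2((1, 0)) = -3
Stationarity residual: grad f(x) + sum_i lambda_i a_i = (0, 0)
  -> stationarity OK
Primal feasibility (all g_i <= 0): OK
Dual feasibility (all lambda_i >= 0): OK
Complementary slackness (lambda_i * g_i(x) = 0 for all i): FAILS

Verdict: the first failing condition is complementary_slackness -> comp.

comp


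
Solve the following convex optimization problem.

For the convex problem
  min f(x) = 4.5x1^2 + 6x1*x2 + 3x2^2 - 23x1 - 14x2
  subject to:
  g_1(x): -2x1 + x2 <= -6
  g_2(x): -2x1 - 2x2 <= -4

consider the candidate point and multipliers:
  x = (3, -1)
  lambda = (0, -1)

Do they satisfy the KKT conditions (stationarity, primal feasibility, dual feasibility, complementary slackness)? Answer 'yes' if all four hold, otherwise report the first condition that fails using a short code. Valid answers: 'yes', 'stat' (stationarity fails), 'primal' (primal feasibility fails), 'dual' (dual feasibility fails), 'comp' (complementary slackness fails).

Gradient of f: grad f(x) = Q x + c = (-2, -2)
Constraint values g_i(x) = a_i^T x - b_i:
  g_1((3, -1)) = -1
  g_2((3, -1)) = 0
Stationarity residual: grad f(x) + sum_i lambda_i a_i = (0, 0)
  -> stationarity OK
Primal feasibility (all g_i <= 0): OK
Dual feasibility (all lambda_i >= 0): FAILS
Complementary slackness (lambda_i * g_i(x) = 0 for all i): OK

Verdict: the first failing condition is dual_feasibility -> dual.

dual


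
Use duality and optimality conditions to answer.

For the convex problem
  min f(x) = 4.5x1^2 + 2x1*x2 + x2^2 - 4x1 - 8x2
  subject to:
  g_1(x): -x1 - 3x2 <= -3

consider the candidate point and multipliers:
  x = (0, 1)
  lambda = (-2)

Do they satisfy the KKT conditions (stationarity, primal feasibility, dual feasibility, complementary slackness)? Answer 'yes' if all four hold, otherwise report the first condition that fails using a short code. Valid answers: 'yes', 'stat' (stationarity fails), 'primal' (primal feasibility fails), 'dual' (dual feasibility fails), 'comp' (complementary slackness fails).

Gradient of f: grad f(x) = Q x + c = (-2, -6)
Constraint values g_i(x) = a_i^T x - b_i:
  g_1((0, 1)) = 0
Stationarity residual: grad f(x) + sum_i lambda_i a_i = (0, 0)
  -> stationarity OK
Primal feasibility (all g_i <= 0): OK
Dual feasibility (all lambda_i >= 0): FAILS
Complementary slackness (lambda_i * g_i(x) = 0 for all i): OK

Verdict: the first failing condition is dual_feasibility -> dual.

dual


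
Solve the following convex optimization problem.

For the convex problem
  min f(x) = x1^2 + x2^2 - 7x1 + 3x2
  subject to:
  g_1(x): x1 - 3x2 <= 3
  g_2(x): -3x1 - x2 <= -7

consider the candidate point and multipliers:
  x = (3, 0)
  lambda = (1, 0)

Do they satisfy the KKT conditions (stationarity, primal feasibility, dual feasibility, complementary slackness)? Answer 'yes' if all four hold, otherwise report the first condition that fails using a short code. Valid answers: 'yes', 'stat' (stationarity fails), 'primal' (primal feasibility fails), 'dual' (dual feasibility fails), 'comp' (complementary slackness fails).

Gradient of f: grad f(x) = Q x + c = (-1, 3)
Constraint values g_i(x) = a_i^T x - b_i:
  g_1((3, 0)) = 0
  g_2((3, 0)) = -2
Stationarity residual: grad f(x) + sum_i lambda_i a_i = (0, 0)
  -> stationarity OK
Primal feasibility (all g_i <= 0): OK
Dual feasibility (all lambda_i >= 0): OK
Complementary slackness (lambda_i * g_i(x) = 0 for all i): OK

Verdict: yes, KKT holds.

yes


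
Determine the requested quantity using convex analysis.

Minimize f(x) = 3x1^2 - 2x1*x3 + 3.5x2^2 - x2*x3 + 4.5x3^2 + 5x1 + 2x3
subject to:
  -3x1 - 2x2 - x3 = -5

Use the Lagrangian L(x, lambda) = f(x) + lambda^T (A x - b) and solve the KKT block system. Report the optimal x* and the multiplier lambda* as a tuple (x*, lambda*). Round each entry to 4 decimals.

Form the Lagrangian:
  L(x, lambda) = (1/2) x^T Q x + c^T x + lambda^T (A x - b)
Stationarity (grad_x L = 0): Q x + c + A^T lambda = 0.
Primal feasibility: A x = b.

This gives the KKT block system:
  [ Q   A^T ] [ x     ]   [-c ]
  [ A    0  ] [ lambda ] = [ b ]

Solving the linear system:
  x*      = (0.883, 0.9603, 0.4303)
  lambda* = (3.1459)
  f(x*)   = 10.5027

x* = (0.883, 0.9603, 0.4303), lambda* = (3.1459)


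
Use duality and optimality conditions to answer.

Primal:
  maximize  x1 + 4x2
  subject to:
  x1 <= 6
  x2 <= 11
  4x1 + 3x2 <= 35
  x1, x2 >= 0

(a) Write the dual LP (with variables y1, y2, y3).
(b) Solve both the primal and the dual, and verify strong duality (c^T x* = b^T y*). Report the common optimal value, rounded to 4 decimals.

The standard primal-dual pair for 'max c^T x s.t. A x <= b, x >= 0' is:
  Dual:  min b^T y  s.t.  A^T y >= c,  y >= 0.

So the dual LP is:
  minimize  6y1 + 11y2 + 35y3
  subject to:
    y1 + 4y3 >= 1
    y2 + 3y3 >= 4
    y1, y2, y3 >= 0

Solving the primal: x* = (0.5, 11).
  primal value c^T x* = 44.5.
Solving the dual: y* = (0, 3.25, 0.25).
  dual value b^T y* = 44.5.
Strong duality: c^T x* = b^T y*. Confirmed.

44.5


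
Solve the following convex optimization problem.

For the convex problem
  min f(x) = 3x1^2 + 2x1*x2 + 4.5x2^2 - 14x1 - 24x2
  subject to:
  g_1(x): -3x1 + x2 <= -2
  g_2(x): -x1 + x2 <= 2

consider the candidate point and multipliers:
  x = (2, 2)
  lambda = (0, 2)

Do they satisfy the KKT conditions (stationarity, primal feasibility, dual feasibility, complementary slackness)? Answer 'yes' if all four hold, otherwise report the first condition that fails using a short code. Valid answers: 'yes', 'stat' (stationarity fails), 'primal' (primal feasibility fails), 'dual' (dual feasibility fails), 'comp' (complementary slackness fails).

Gradient of f: grad f(x) = Q x + c = (2, -2)
Constraint values g_i(x) = a_i^T x - b_i:
  g_1((2, 2)) = -2
  g_2((2, 2)) = -2
Stationarity residual: grad f(x) + sum_i lambda_i a_i = (0, 0)
  -> stationarity OK
Primal feasibility (all g_i <= 0): OK
Dual feasibility (all lambda_i >= 0): OK
Complementary slackness (lambda_i * g_i(x) = 0 for all i): FAILS

Verdict: the first failing condition is complementary_slackness -> comp.

comp


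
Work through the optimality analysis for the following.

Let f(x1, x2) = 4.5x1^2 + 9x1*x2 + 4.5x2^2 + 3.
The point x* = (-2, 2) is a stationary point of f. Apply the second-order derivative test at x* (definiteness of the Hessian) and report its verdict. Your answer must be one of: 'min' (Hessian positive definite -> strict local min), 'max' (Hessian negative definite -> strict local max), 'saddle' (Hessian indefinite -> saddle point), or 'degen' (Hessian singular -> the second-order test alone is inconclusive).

Compute the Hessian H = grad^2 f:
  H = [[9, 9], [9, 9]]
Verify stationarity: grad f(x*) = H x* + g = (0, 0).
Eigenvalues of H: 0, 18.
H has a zero eigenvalue (singular; positive semidefinite but not definite), so H is neither positive definite, negative definite, nor indefinite. The second-order test alone is inconclusive -> degen.
(Indeed, f is constant along the null direction of H through x*, so x* is not a strict local extremum.)

degen
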